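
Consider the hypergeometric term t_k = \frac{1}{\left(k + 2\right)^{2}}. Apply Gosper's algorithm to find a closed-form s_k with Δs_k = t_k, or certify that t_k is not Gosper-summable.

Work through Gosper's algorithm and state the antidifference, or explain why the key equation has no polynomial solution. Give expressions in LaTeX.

no hypergeometric antidifference exists

Compute t_(k+1)/t_k: get (k + 2)**2/(k + 3)**2.
Take A(k)=k**2 + 4*k + 4, B(k)=k**2 + 6*k + 9, C(k)=1.
Need (k**2 + 4*k + 4)·f(k+1) − (k**2 + 4*k + 4)·f(k) = 1.
deg f ≤ 0 (via 2,2,0).
Put f(k) = c0: A·f(k+1) − B(k−1)·f(k) − C = -1; need -1 = 0 — inconsistent ⇒ no f, not summable.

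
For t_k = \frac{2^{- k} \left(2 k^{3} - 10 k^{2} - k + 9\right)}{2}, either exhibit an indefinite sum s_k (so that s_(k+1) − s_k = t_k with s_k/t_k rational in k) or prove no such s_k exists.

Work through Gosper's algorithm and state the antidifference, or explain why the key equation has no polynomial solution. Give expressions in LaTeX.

Ratio r(k) = k*(2*k**2 - 4*k - 15)/(2*(2*k**3 - 10*k**2 - k + 9)).
Factor: A=1/2; B=1; C=k**3 - 5*k**2 - k/2 + 9/2.
Key eq: (1/2)·f(k+1) = (1)·f(k) + (k**3 - 5*k**2 - k/2 + 9/2).
Bound: deg f ≤ 3.
Solve for f: f(k) = -2*k**3 + 4*k**2 + 3*k - 4 (degree 3 ≤ 3).
Then R = B(k−1)f/C = -2*(2*k**3 - 4*k**2 - 3*k + 4)/((k - 1)*(2*k**2 - 8*k - 9)), so s_k = R(k)·t_k = (-2*k**3 + 4*k**2 + 3*k - 4)/2**k.
Verify: (2*k**3 - 10*k**2 - k + 9)/(2*2**k) matches t_k.

s_k = 2^{- k} \left(- 2 k^{3} + 4 k^{2} + 3 k - 4\right)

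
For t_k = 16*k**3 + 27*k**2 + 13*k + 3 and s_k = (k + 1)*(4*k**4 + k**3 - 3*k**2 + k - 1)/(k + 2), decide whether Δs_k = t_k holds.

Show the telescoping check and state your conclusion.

Invalid: residual (-12*k**4 - 58*k**3 - 70*k**2 - 28*k - 7)/(k**2 + 5*k + 6) ≠ 0.

s_(k+1) = (k + 2)*(k + 4*(k + 1)**4 + (k + 1)**3 - 3*(k + 1)**2)/(k + 3)
s_(k+1) − s_k = (16*k**5 + 95*k**4 + 186*k**3 + 160*k**2 + 65*k + 11)/(k**2 + 5*k + 6)
(s_(k+1) − s_k) − t_k = (-12*k**4 - 58*k**3 - 70*k**2 - 28*k - 7)/(k**2 + 5*k + 6)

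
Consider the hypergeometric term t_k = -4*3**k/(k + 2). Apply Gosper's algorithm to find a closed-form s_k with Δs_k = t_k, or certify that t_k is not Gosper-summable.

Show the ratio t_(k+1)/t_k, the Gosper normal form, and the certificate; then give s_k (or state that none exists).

not Gosper-summable; s_k does not exist

The ratio is 3*(k + 2)/(k + 3).
Factor: A=3*k + 6; B=k + 3; C=1.
Need (3*k + 6)·f(k+1) − (k + 2)·f(k) = 1.
Degrees (1,1,0) ⇒ d ≤ -1.
deg f ≤ -1 is impossible — no certificate.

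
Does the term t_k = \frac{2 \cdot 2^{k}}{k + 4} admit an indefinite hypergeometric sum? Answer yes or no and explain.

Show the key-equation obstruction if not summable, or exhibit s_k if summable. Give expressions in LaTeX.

r(k) = 2*(k + 4)/(k + 5) after simplifying.
A = 2*k + 8, B = k + 5, C = 1.
f must satisfy (2*k + 8)·f(k+1) − (k + 4)·f(k) = 1.
d = -1 from the (1,1,0) case.
d = -1 < 0 ⇒ no nonzero polynomial f; not summable.

No — key equation has no polynomial f.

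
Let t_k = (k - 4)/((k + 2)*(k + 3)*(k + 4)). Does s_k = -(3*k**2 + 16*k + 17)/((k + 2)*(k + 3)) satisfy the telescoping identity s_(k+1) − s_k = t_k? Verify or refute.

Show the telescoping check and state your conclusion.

s_(k+1) = (-16*k - 3*(k + 1)**2 - 33)/((k + 3)*(k + 4))
s_(k+1) − s_k = (k - 4)/(k**3 + 9*k**2 + 26*k + 24)
(s_(k+1) − s_k) − t_k = 0

valid; difference matches t_k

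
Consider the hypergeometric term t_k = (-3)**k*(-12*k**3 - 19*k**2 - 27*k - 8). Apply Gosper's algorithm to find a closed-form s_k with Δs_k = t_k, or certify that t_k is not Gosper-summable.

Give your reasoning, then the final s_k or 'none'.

Ratio r(k) = 3*(-12*k**3 - 55*k**2 - 101*k - 66)/(12*k**3 + 19*k**2 + 27*k + 8).
Factor: A=-3; B=1; C=k**3 + 19*k**2/12 + 9*k/4 + 2/3.
f must satisfy (-3)·f(k+1) − (1)·f(k) = k**3 + 19*k**2/12 + 9*k/4 + 2/3.
deg f ≤ 3 (via 0,0,3).
Solving with deg f ≤ 3: f(k) = -(3*k**3 - 2*k**2 + 3*k - 1)/12.
Get s_k = R·t_k = (-3)**k*(3*k**3 - 2*k**2 + 3*k - 1) with R(k) = B(k−1)f(k)/C(k) = -(3*k**3 - 2*k**2 + 3*k - 1)/(12*k**3 + 19*k**2 + 27*k + 8).
s_(k+1) − s_k = (-3)**k*(-12*k**3 - 19*k**2 - 27*k - 8) = t_k.

s_k = (-3)**k*(3*k**3 - 2*k**2 + 3*k - 1)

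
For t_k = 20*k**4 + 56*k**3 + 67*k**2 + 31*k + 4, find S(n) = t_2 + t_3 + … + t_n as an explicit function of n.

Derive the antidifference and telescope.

Compute t_(k+1)/t_k: get (20*k**4 + 136*k**3 + 355*k**2 + 413*k + 178)/(20*k**4 + 56*k**3 + 67*k**2 + 31*k + 4).
A = 1, B = 1, C = k**4 + 14*k**3/5 + 67*k**2/20 + 31*k/20 + 1/5.
f must satisfy (1)·f(k+1) − (1)·f(k) = k**4 + 14*k**3/5 + 67*k**2/20 + 31*k/20 + 1/5.
Bound: deg f ≤ 5.
A polynomial solution: f(k) = k*(4*k**4 + 4*k**3 + k**2 - 4*k - 1)/20.
So s_k = (B(k−1)f/C)·t_k = (k*(4*k**4 + 4*k**3 + k**2 - 4*k - 1)/(20*k**4 + 56*k**3 + 67*k**2 + 31*k + 4))·t_k = k*(4*k**4 + 4*k**3 + k**2 - 4*k - 1).
s_(k+1) − s_k = 20*k**4 + 56*k**3 + 67*k**2 + 31*k + 4 = t_k.
Evaluate: s_(n+1) = 4*n**5 + 24*n**4 + 57*n**3 + 63*n**2 + 30*n + 4; subtract s_(2) = 182 ⇒ S(n) = 4*n**5 + 24*n**4 + 57*n**3 + 63*n**2 + 30*n - 178.

S(n) = 4*n**5 + 24*n**4 + 57*n**3 + 63*n**2 + 30*n - 178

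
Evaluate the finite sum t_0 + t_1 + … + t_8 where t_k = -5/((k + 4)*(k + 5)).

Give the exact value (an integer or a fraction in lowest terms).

Σ = -45/52

Compute t_(k+1)/t_k: get (k + 4)/(k + 6).
Take A(k)=k + 4, B(k)=k + 6, C(k)=1.
Solve (k + 4)·f(k+1) − (k + 5)·f(k) = 1.
From deg A=1, deg B=1, deg C=0: d=1.
Coefficient equations give f(k) = k/4.
R(k) = B(k−1)·f(k)/C(k) = k*(k + 5)/4; s_k = R·t_k = -5*k/(4*k + 16).
Δs = -5/(k**2 + 9*k + 20), as required.
Evaluate s at k=9 and k=0: -45/52 and 0; difference -45/52.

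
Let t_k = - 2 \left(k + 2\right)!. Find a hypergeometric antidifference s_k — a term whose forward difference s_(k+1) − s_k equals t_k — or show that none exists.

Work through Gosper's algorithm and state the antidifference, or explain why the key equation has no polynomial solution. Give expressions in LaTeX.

r(k) = k + 3 after simplifying.
A = k + 3, B = 1, C = 1.
Need (k + 3)·f(k+1) − (1)·f(k) = 1.
Degrees (1,0,0) ⇒ d ≤ -1.
deg f ≤ -1 is impossible — no certificate.

none — t_k is not Gosper-summable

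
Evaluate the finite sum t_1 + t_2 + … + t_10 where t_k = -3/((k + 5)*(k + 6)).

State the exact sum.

Σ = -5/16

Step 1: r(k) = (k + 5)/(k + 7).
Factor: A=k + 5; B=k + 7; C=1.
Solve (k + 5)·f(k+1) − (k + 6)·f(k) = 1.
deg f ≤ 1 (via 1,1,0).
Match coefficients ⇒ f(k) = k/5.
Certificate R = B(k−1)f/C = k*(k + 6)/5 gives s_k = -3*k/(5*k + 25).
Verify: -3/(k**2 + 11*k + 30) matches t_k.
Evaluate s at k=11 and k=1: -33/80 and -1/10; difference -5/16.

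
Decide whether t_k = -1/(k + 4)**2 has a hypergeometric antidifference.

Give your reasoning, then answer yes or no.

No. Not Gosper-summable.

Step 1: r(k) = (k + 4)**2/(k + 5)**2.
A = k**2 + 8*k + 16, B = k**2 + 10*k + 25, C = 1.
Solve (k**2 + 8*k + 16)·f(k+1) − (k**2 + 8*k + 16)·f(k) = 1.
Bound: deg f ≤ 0.
f = c0 ⇒ A·f(k+1) − B(k−1)·f(k) − C = -1. The system {-1 = 0} is inconsistent; no antidifference.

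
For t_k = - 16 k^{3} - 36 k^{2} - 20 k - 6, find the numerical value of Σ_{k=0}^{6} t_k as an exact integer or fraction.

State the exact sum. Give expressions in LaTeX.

The ratio is (8*k**3 + 42*k**2 + 70*k + 39)/(8*k**3 + 18*k**2 + 10*k + 3).
Factor: A=1; B=1; C=k**3 + 9*k**2/4 + 5*k/4 + 3/8.
Solve (1)·f(k+1) − (1)·f(k) = k**3 + 9*k**2/4 + 5*k/4 + 3/8.
Bound: deg f ≤ 4.
Coefficient equations give f(k) = k*(2*k**3 + 2*k**2 - 2*k + 1)/8.
R(k) = B(k−1)·f(k)/C(k) = k*(2*k**3 + 2*k**2 - 2*k + 1)/(8*k**3 + 18*k**2 + 10*k + 3); s_k = R·t_k = 2*k*(-2*k**3 - 2*k**2 + 2*k - 1).
s_(k+1) − s_k = -16*k**3 - 36*k**2 - 20*k - 6 = t_k.
Evaluate s at k=7 and k=0: -10794 and 0; difference -10794.

Σ = -10794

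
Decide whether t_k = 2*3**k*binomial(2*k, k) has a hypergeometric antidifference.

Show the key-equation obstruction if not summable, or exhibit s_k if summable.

r(k) = 6*(2*k + 1)/(k + 1) after simplifying.
A = 12*k + 6, B = k + 1, C = 1.
Need (12*k + 6)·f(k+1) − (k)·f(k) = 1.
d = -1 from the (1,1,0) case.
deg f ≤ -1 is impossible — no certificate.

No — t_k has no hypergeometric antidifference.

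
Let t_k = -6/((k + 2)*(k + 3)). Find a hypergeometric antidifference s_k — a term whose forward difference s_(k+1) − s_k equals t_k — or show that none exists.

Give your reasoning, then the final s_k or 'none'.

t_(k+1)/t_k = (k + 2)/(k + 4).
So A=k + 2 and B=k + 4, with C=1.
Key eq: (k + 2)·f(k+1) = (k + 3)·f(k) + (1).
d = 1 from the (1,1,0) case.
Solving with deg f ≤ 1: f(k) = k/2.
So s_k = (B(k−1)f/C)·t_k = (k*(k + 3)/2)·t_k = -3*k/(k + 2).
Δs = -6/(k**2 + 5*k + 6), as required.

s_k = -3*k/(k + 2)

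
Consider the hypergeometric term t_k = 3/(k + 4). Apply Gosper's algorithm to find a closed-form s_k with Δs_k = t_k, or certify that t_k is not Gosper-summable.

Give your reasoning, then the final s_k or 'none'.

no hypergeometric antidifference exists

The ratio is (k + 4)/(k + 5).
So A=k + 4 and B=k + 5, with C=1.
Key eq: (k + 4)·f(k+1) = (k + 4)·f(k) + (1).
d = 0 from the (1,1,0) case.
Put f(k) = c0: A·f(k+1) − B(k−1)·f(k) − C = -1; need -1 = 0 — inconsistent ⇒ no f, not summable.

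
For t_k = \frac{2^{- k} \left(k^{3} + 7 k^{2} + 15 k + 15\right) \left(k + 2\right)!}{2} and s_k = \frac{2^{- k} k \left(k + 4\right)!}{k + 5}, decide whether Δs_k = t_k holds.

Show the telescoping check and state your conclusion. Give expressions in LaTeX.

s_(k+1) = (k + 1)*factorial(k + 5)/(2*2**k*(k + 6))
s_(k+1) − s_k = (k**3 + 9*k**2 + 23*k + 25)*factorial(k + 4)/(2*2**k*(k + 5)*(k + 6))
(s_(k+1) − s_k) − t_k = -(k**4 + 12*k**3 + 48*k**2 + 82*k + 75)*factorial(k + 2)/(2**k*(k + 5)*(k + 6))

Invalid: residual - \frac{2^{- k} \left(k^{4} + 12 k^{3} + 48 k^{2} + 82 k + 75\right) \left(k + 2\right)!}{\left(k + 5\right) \left(k + 6\right)} ≠ 0.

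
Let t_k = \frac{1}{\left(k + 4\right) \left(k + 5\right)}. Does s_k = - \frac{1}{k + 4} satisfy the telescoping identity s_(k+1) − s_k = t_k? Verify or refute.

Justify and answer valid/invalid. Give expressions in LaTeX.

valid; difference matches t_k

s_(k+1) = -1/(k + 5)
s_(k+1) − s_k = 1/((k + 4)*(k + 5))
(s_(k+1) − s_k) − t_k = 0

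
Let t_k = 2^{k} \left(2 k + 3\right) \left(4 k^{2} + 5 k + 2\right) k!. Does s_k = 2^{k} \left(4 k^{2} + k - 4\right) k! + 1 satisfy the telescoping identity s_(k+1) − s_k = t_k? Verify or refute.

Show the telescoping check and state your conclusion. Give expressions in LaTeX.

s_(k+1) = 2**(k + 1)*(k + 4*(k + 1)**2 - 3)*factorial(k + 1) + 1
s_(k+1) − s_k = 2**k*(2*k + 3)*(4*k**2 + 5*k + 2)*factorial(k)
(s_(k+1) − s_k) − t_k = 0

valid (s_(k+1) − s_k reduces to t_k)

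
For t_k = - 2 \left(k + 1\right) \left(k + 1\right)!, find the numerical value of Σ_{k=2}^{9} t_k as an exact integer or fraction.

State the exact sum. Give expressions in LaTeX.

Compute t_(k+1)/t_k: get (k + 2)**2/(k + 1).
Factor: A=k + 2; B=1; C=k + 1.
Solve (k + 2)·f(k+1) − (1)·f(k) = k + 1.
From deg A=1, deg B=0, deg C=1: d=0.
Solving with deg f ≤ 0: f(k) = 1.
Then R = B(k−1)f/C = 1/(k + 1), so s_k = R(k)·t_k = -2*factorial(k + 1).
Δs = -2*(k + 1)*factorial(k + 1), as required.
Sum = s_(10) − s_(2); s_(10) = -79833600, s_(2) = -12 ⇒ -79833588.

Σ = -79833588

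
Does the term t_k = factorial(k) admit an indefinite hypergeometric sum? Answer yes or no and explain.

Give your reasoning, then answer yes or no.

No; the degree bound rules out any f.

Step 1: r(k) = k + 1.
So A=k + 1 and B=1, with C=1.
f must satisfy (k + 1)·f(k+1) − (1)·f(k) = 1.
d = -1 from the (1,0,0) case.
deg f ≤ -1 is impossible — no certificate.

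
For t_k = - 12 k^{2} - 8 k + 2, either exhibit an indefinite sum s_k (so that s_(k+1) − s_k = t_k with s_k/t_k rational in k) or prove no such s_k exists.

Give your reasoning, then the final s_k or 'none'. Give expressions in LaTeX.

s_k = 2 k \left(- 2 k^{2} + k + 2\right)

The ratio is (6*k**2 + 16*k + 9)/(6*k**2 + 4*k - 1).
Gosper form: A/B · C(k+1)/C(k) with A=1, B=1, C=k**2 + 2*k/3 - 1/6.
Need (1)·f(k+1) − (1)·f(k) = k**2 + 2*k/3 - 1/6.
Bound: deg f ≤ 3.
A polynomial solution: f(k) = k*(2*k**2 - k - 2)/6.
Get s_k = R·t_k = 2*k*(-2*k**2 + k + 2) with R(k) = B(k−1)f(k)/C(k) = k*(2*k**2 - k - 2)/(6*k**2 + 4*k - 1).
s_(k+1) − s_k = -12*k**2 - 8*k + 2 = t_k.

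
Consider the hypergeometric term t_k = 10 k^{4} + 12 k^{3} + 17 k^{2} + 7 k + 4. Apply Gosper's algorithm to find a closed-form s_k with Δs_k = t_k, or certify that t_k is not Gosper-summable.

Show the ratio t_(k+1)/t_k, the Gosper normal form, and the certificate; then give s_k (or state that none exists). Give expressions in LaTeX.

Step 1: r(k) = (10*k**4 + 52*k**3 + 113*k**2 + 117*k + 50)/(10*k**4 + 12*k**3 + 17*k**2 + 7*k + 4).
Take A(k)=1, B(k)=1, C(k)=k**4 + 6*k**3/5 + 17*k**2/10 + 7*k/10 + 2/5.
Set up (1)·f(k+1) − (1)·f(k) − (k**4 + 6*k**3/5 + 17*k**2/10 + 7*k/10 + 2/5) = 0.
Bound: deg f ≤ 5.
Match coefficients ⇒ f(k) = k*(2*k**4 - 2*k**3 + 3*k**2 - 2*k + 3)/10.
Then R = B(k−1)f/C = k*(2*k**4 - 2*k**3 + 3*k**2 - 2*k + 3)/(10*k**4 + 12*k**3 + 17*k**2 + 7*k + 4), so s_k = R(k)·t_k = k*(2*k**4 - 2*k**3 + 3*k**2 - 2*k + 3).
Δs = 10*k**4 + 12*k**3 + 17*k**2 + 7*k + 4, as required.

s_k = k \left(2 k^{4} - 2 k^{3} + 3 k^{2} - 2 k + 3\right)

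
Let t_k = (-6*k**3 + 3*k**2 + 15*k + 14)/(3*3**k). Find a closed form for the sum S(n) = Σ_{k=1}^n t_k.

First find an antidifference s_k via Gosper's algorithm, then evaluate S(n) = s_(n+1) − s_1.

S(n) = 3**(-n - 1)*(-2*3**n + 3*n**3 + 12*n**2 + 15*n + 2)

Ratio r(k) = (6*k**3 + 15*k**2 - 3*k - 26)/(3*(6*k**3 - 3*k**2 - 15*k - 14)).
Normal form (A,B,C) = (1/3, 1, k**3 - k**2/2 - 5*k/2 - 7/3).
Need (1/3)·f(k+1) − (1)·f(k) = k**3 - k**2/2 - 5*k/2 - 7/3.
From deg A=0, deg B=0, deg C=3: d=3.
A polynomial solution: f(k) = -(3*k**3 + 3*k**2 - 4)/2.
So s_k = (B(k−1)f/C)·t_k = (-3*(3*k**3 + 3*k**2 - 4)/(6*k**3 - 3*k**2 - 15*k - 14))·t_k = (3*k**3 + 3*k**2 - 4)/3**k.
Verify: (-6*k**3 + 3*k**2 + 15*k + 14)/(3*3**k) matches t_k.
Evaluate: s_(n+1) = 3**(-n - 1)*(3*n**3 + 12*n**2 + 15*n + 2); subtract s_(1) = 2/3 ⇒ S(n) = 3**(-n - 1)*(-2*3**n + 3*n**3 + 12*n**2 + 15*n + 2).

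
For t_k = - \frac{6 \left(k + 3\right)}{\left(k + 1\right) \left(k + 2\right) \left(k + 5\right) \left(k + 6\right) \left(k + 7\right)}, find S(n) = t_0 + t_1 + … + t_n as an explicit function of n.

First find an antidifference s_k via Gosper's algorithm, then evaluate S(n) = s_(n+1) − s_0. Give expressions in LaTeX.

r(k) = (k + 1)*(k + 4)*(k + 5)/((k + 3)**2*(k + 8)) after simplifying.
A = k + 1, B = k + 8, C = k**3 + 10*k**2 + 33*k + 36.
Solve (k + 1)·f(k+1) − (k + 7)·f(k) = k**3 + 10*k**2 + 33*k + 36.
Bound: deg f ≤ 6.
Coefficient equations give f(k) = k*(k + 2)*(k + 3)*(k + 4)*(k**2 + 12*k + 41)/90.
Then R = B(k−1)f/C = k*(k + 2)*(k + 7)*(k**2 + 12*k + 41)/(90*(k + 3)), so s_k = R(k)·t_k = k*(-k**2 - 12*k - 41)/(15*(k**3 + 12*k**2 + 41*k + 30)).
Check: Δs_k = 6*(-k - 3)/(k**5 + 21*k**4 + 163*k**3 + 567*k**2 + 844*k + 420). ✓
Σ_(k=0)^n t_k = s_(n+1) − s_(0) = ((-n**3 - 15*n**2 - 68*n - 54)/(15*(n**3 + 15*n**2 + 68*n + 84))) − (0), i.e. (-n**3 - 15*n**2 - 68*n - 54)/(15*(n**3 + 15*n**2 + 68*n + 84)).

S(n) = \frac{- n^{3} - 15 n^{2} - 68 n - 54}{15 \left(n^{3} + 15 n^{2} + 68 n + 84\right)}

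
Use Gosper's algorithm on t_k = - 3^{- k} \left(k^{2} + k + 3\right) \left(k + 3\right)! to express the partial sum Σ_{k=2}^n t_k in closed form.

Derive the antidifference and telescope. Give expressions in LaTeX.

S(n) = 40 - 3^{- n} n \left(n + 4\right)!

t_(k+1)/t_k = (k + 4)*(k + (k + 1)**2 + 4)/(3*(k**2 + k + 3)).
Normal form (A,B,C) = (k/3 + 4/3, 1, k**2 + k + 3).
f must satisfy (k/3 + 4/3)·f(k+1) − (1)·f(k) = k**2 + k + 3.
Bound: deg f ≤ 1.
Match coefficients ⇒ f(k) = 3*(k - 1).
R(k) = B(k−1)·f(k)/C(k) = 3*(k - 1)/(k**2 + k + 3); s_k = R·t_k = -3**(1 - k)*(k - 1)*factorial(k + 3).
Verify: -(k**2 + k + 3)*factorial(k + 3)/3**k matches t_k.
Evaluate: s_(n+1) = -n*factorial(n + 4)/3**n; subtract s_(2) = -40 ⇒ S(n) = 40 - n*factorial(n + 4)/3**n.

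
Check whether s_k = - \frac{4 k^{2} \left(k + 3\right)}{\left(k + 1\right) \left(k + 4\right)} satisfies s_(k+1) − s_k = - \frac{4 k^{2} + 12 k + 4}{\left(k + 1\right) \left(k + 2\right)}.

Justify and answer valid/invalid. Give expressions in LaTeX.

Invalid: residual \frac{4 \left(5 k^{2} + 13 k + 4\right)}{k^{4} + 12 k^{3} + 49 k^{2} + 78 k + 40} ≠ 0.

s_(k+1) = 4*(-k - 4)*(k + 1)**2/((k + 2)*(k + 5))
s_(k+1) − s_k = 4*(k**2*(k + 2)*(k + 3)*(k + 5) - (k + 1)**3*(k + 4)**2)/((k + 1)*(k + 2)*(k + 4)*(k + 5))
(s_(k+1) − s_k) − t_k = 4*(5*k**2 + 13*k + 4)/(k**4 + 12*k**3 + 49*k**2 + 78*k + 40)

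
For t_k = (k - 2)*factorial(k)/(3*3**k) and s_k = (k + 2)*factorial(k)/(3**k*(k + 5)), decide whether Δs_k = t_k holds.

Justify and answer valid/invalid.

Invalid: residual -(k**2 + 3*k - 13)*factorial(k)/(3**k*(k + 5)*(k + 6)) ≠ 0.

s_(k+1) = (k + 3)*factorial(k + 1)/(3*3**k*(k + 6))
s_(k+1) − s_k = (k**3 + 6*k**2 - k - 21)*factorial(k)/(3*3**k*(k + 5)*(k + 6))
(s_(k+1) − s_k) − t_k = -(k**2 + 3*k - 13)*factorial(k)/(3**k*(k + 5)*(k + 6))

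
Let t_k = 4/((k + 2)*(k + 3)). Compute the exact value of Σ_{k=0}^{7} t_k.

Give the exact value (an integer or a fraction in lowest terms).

Σ = 8/5

Compute t_(k+1)/t_k: get (k + 2)/(k + 4).
A = k + 2, B = k + 4, C = 1.
Need (k + 2)·f(k+1) − (k + 3)·f(k) = 1.
deg f ≤ 1 (via 1,1,0).
Match coefficients ⇒ f(k) = k/2.
Certificate R = B(k−1)f/C = k*(k + 3)/2 gives s_k = 2*k/(k + 2).
Δs = 4/(k**2 + 5*k + 6), as required.
Sum = s_(8) − s_(0); s_(8) = 8/5, s_(0) = 0 ⇒ 8/5.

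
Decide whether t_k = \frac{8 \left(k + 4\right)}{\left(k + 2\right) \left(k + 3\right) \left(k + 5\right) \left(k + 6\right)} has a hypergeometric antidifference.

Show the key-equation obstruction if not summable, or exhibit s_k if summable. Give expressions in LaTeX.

Ratio r(k) = (k + 2)*(k + 5)**2/((k + 4)**2*(k + 7)).
Factor: A=k + 2; B=k + 7; C=k**2 + 8*k + 16.
Solve (k + 2)·f(k+1) − (k + 6)·f(k) = k**2 + 8*k + 16.
Degrees (1,1,2) ⇒ d ≤ 4.
Solving with deg f ≤ 4: f(k) = k*(k + 3)*(k + 4)*(k + 7)/20.
R(k) = B(k−1)·f(k)/C(k) = k*(k + 3)*(k + 6)*(k + 7)/(20*(k + 4)); s_k = R·t_k = 2*k*(k + 7)/(5*(k**2 + 7*k + 10)).
s_(k+1) − s_k = 8*(k + 4)/(k**4 + 16*k**3 + 91*k**2 + 216*k + 180) = t_k.

Yes. s_k = \frac{2 k \left(k + 7\right)}{5 \left(k^{2} + 7 k + 10\right)}.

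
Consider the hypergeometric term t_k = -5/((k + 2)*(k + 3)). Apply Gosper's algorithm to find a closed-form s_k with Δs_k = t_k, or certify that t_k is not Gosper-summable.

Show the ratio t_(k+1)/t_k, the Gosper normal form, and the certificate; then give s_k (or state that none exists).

s_k = -5*k/(2*k + 4)

Ratio r(k) = (k + 2)/(k + 4).
Take A(k)=k + 2, B(k)=k + 4, C(k)=1.
Solve (k + 2)·f(k+1) − (k + 3)·f(k) = 1.
From deg A=1, deg B=1, deg C=0: d=1.
Match coefficients ⇒ f(k) = k/2.
Certificate R = B(k−1)f/C = k*(k + 3)/2 gives s_k = -5*k/(2*k + 4).
Verify: -5/(k**2 + 5*k + 6) matches t_k.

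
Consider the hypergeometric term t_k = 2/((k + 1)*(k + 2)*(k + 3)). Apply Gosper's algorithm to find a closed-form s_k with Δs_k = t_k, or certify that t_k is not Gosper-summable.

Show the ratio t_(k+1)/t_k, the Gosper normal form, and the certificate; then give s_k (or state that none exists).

Compute t_(k+1)/t_k: get (k + 1)/(k + 4).
A = k + 1, B = k + 4, C = 1.
f must satisfy (k + 1)·f(k+1) − (k + 3)·f(k) = 1.
deg f ≤ 2 (via 1,1,0).
A polynomial solution: f(k) = k*(k + 3)/4.
Then R = B(k−1)f/C = k*(k + 3)**2/4, so s_k = R(k)·t_k = k*(k + 3)/(2*(k + 1)*(k + 2)).
Δs = 2/(k**3 + 6*k**2 + 11*k + 6), as required.

s_k = k*(k + 3)/(2*(k + 1)*(k + 2))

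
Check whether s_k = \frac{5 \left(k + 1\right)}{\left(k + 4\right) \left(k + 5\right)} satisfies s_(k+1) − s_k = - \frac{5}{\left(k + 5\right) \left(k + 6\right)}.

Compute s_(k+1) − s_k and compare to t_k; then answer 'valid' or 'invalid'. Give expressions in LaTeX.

Invalid: residual \frac{30}{k^{3} + 15 k^{2} + 74 k + 120} ≠ 0.

s_(k+1) = 5*(k + 2)/((k + 5)*(k + 6))
s_(k+1) − s_k = 5*(2 - k)/(k**3 + 15*k**2 + 74*k + 120)
(s_(k+1) − s_k) − t_k = 30/(k**3 + 15*k**2 + 74*k + 120)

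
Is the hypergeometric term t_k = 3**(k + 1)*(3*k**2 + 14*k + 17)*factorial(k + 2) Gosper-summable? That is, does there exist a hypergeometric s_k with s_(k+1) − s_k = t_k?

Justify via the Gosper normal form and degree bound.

Ratio r(k) = 3*(3*k**3 + 29*k**2 + 94*k + 102)/(3*k**2 + 14*k + 17).
Take A(k)=3*k + 9, B(k)=1, C(k)=k**2 + 14*k/3 + 17/3.
Key eq: (3*k + 9)·f(k+1) = (1)·f(k) + (k**2 + 14*k/3 + 17/3).
d = 1 from the (1,0,2) case.
A polynomial solution: f(k) = (k + 1)/3.
Certificate R = B(k−1)f/C = (k + 1)/(3*k**2 + 14*k + 17) gives s_k = 3**(k + 1)*(k + 1)*factorial(k + 2).
Δs = 3**(k + 1)*(3*k**2 + 14*k + 17)*factorial(k + 2), as required.

Yes. s_k = 3**(k + 1)*(k + 1)*factorial(k + 2).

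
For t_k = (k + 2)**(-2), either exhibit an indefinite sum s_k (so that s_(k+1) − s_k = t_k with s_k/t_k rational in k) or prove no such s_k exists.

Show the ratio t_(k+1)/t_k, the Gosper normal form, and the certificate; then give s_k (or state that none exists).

not Gosper-summable; s_k does not exist

The ratio is (k + 2)**2/(k + 3)**2.
So A=k**2 + 4*k + 4 and B=k**2 + 6*k + 9, with C=1.
Solve (k**2 + 4*k + 4)·f(k+1) − (k**2 + 4*k + 4)·f(k) = 1.
Bound: deg f ≤ 0.
Put f(k) = c0: A·f(k+1) − B(k−1)·f(k) − C = -1; need -1 = 0 — inconsistent ⇒ no f, not summable.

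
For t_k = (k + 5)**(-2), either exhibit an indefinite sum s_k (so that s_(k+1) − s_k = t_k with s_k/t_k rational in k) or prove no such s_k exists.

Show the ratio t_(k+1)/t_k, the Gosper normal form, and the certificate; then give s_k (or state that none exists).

Step 1: r(k) = (k + 5)**2/(k + 6)**2.
A = k**2 + 10*k + 25, B = k**2 + 12*k + 36, C = 1.
Set up (k**2 + 10*k + 25)·f(k+1) − (k**2 + 10*k + 25)·f(k) − (1) = 0.
deg f ≤ 0 (via 2,2,0).
Write f(k) = c0. Then LHS − RHS = -1, requiring -1 = 0: contradictory. No certificate.

none (Gosper's algorithm certifies no s_k)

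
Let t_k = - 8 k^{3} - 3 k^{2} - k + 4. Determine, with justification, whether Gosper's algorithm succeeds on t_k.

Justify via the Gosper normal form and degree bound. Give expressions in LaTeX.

Yes. s_k = k \left(- 2 k^{3} + 3 k^{2} - k + 4\right).

The ratio is (8*k**3 + 27*k**2 + 31*k + 8)/(8*k**3 + 3*k**2 + k - 4).
Take A(k)=1, B(k)=1, C(k)=k**3 + 3*k**2/8 + k/8 - 1/2.
Solve (1)·f(k+1) − (1)·f(k) = k**3 + 3*k**2/8 + k/8 - 1/2.
d = 4 from the (0,0,3) case.
A polynomial solution: f(k) = k*(2*k**3 - 3*k**2 + k - 4)/8.
So s_k = (B(k−1)f/C)·t_k = (k*(2*k**3 - 3*k**2 + k - 4)/(8*k**3 + 3*k**2 + k - 4))·t_k = k*(-2*k**3 + 3*k**2 - k + 4).
Check: Δs_k = -8*k**3 - 3*k**2 - k + 4. ✓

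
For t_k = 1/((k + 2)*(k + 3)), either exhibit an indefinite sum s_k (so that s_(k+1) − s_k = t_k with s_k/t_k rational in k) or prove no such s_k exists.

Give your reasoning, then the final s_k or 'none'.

s_k = k/(2*(k + 2))

Ratio r(k) = (k + 2)/(k + 4).
So A=k + 2 and B=k + 4, with C=1.
Set up (k + 2)·f(k+1) − (k + 3)·f(k) − (1) = 0.
deg f ≤ 1 (via 1,1,0).
A polynomial solution: f(k) = k/2.
R(k) = B(k−1)·f(k)/C(k) = k*(k + 3)/2; s_k = R·t_k = k/(2*(k + 2)).
Check: Δs_k = 1/(k**2 + 5*k + 6). ✓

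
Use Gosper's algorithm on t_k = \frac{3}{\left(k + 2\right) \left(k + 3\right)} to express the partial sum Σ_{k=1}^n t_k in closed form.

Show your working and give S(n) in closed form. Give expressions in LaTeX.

S(n) = \frac{n}{n + 3}

Ratio r(k) = (k + 2)/(k + 4).
So A=k + 2 and B=k + 4, with C=1.
Set up (k + 2)·f(k+1) − (k + 3)·f(k) − (1) = 0.
Bound: deg f ≤ 1.
Solving with deg f ≤ 1: f(k) = k/2.
R(k) = B(k−1)·f(k)/C(k) = k*(k + 3)/2; s_k = R·t_k = 3*k/(2*(k + 2)).
s_(k+1) − s_k = 3/(k**2 + 5*k + 6) = t_k.
Evaluate: s_(n+1) = 3*(n + 1)/(2*(n + 3)); subtract s_(1) = 1/2 ⇒ S(n) = n/(n + 3).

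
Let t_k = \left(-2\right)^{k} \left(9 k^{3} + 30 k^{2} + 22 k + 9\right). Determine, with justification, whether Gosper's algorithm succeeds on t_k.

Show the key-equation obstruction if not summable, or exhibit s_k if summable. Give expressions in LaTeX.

Yes. s_k = \left(-2\right)^{k} \left(- 3 k^{3} - 4 k^{2} + 4 k - 1\right).

The ratio is 2*(-9*k**3 - 57*k**2 - 109*k - 70)/(9*k**3 + 30*k**2 + 22*k + 9).
A = -2, B = 1, C = k**3 + 10*k**2/3 + 22*k/9 + 1.
Need (-2)·f(k+1) − (1)·f(k) = k**3 + 10*k**2/3 + 22*k/9 + 1.
Degrees (0,0,3) ⇒ d ≤ 3.
Coefficient equations give f(k) = -(3*k**3 + 4*k**2 - 4*k + 1)/9.
Then R = B(k−1)f/C = -(3*k**3 + 4*k**2 - 4*k + 1)/(9*k**3 + 30*k**2 + 22*k + 9), so s_k = R(k)·t_k = (-2)**k*(-3*k**3 - 4*k**2 + 4*k - 1).
s_(k+1) − s_k = (-2)**k*(9*k**3 + 30*k**2 + 22*k + 9) = t_k.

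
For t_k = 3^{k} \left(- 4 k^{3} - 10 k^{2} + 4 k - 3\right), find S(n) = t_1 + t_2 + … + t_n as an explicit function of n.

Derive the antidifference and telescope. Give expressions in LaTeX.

S(n) = - 6 \cdot 3^{n} n^{3} - 6 \cdot 3^{n} n^{2} + 3 \cdot 3^{n} n - 6 \cdot 3^{n} + 6

The ratio is 3*(4*k**3 + 22*k**2 + 28*k + 13)/(4*k**3 + 10*k**2 - 4*k + 3).
So A=3 and B=1, with C=k**3 + 5*k**2/2 - k + 3/4.
Key eq: (3)·f(k+1) = (1)·f(k) + (k**3 + 5*k**2/2 - k + 3/4).
Bound: deg f ≤ 3.
Match coefficients ⇒ f(k) = (2*k**3 - 4*k**2 + k + 3)/4.
Certificate R = B(k−1)f/C = (2*k**3 - 4*k**2 + k + 3)/(4*k**3 + 10*k**2 - 4*k + 3) gives s_k = 3**k*(-2*k**3 + 4*k**2 - k - 3).
Verify: 3**k*(-4*k**3 - 10*k**2 + 4*k - 3) matches t_k.
Σ_(k=1)^n t_k = s_(n+1) − s_(1) = (3**(n + 1)*(-2*n**3 - 2*n**2 + n - 2)) − (-6), i.e. -6*3**n*n**3 - 6*3**n*n**2 + 3*3**n*n - 6*3**n + 6.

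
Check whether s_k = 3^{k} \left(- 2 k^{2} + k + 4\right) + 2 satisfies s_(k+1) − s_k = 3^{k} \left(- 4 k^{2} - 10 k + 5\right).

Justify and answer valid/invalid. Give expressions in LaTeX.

valid (s_(k+1) − s_k reduces to t_k)

s_(k+1) = 3**(k + 1)*(k - 2*(k + 1)**2 + 5) + 2
s_(k+1) − s_k = 3**k*(-4*k**2 - 10*k + 5)
(s_(k+1) − s_k) − t_k = 0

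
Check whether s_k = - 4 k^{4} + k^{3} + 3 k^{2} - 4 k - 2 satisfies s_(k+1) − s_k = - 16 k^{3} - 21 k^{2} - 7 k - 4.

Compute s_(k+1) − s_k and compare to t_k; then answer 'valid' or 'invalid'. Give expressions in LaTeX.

Valid: the claim telescopes to t_k.

s_(k+1) = -4*k**4 - 15*k**3 - 18*k**2 - 11*k - 6
s_(k+1) − s_k = -16*k**3 - 21*k**2 - 7*k - 4
(s_(k+1) − s_k) − t_k = 0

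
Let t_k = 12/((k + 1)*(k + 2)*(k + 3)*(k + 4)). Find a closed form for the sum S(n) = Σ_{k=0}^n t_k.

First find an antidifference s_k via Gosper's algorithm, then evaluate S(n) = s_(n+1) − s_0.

S(n) = 2*(n**3 + 9*n**2 + 26*n + 18)/(3*(n**3 + 9*n**2 + 26*n + 24))

t_(k+1)/t_k = (k + 1)/(k + 5).
Factor: A=k + 1; B=k + 5; C=1.
Need (k + 1)·f(k+1) − (k + 4)·f(k) = 1.
Bound: deg f ≤ 3.
Solve for f: f(k) = k*(k**2 + 6*k + 11)/18 (degree 3 ≤ 3).
R(k) = B(k−1)·f(k)/C(k) = k*(k + 4)*(k**2 + 6*k + 11)/18; s_k = R·t_k = 2*k*(k**2 + 6*k + 11)/(3*(k + 1)*(k + 2)*(k + 3)).
Δs = 12/(k**4 + 10*k**3 + 35*k**2 + 50*k + 24), as required.
Telescope: S(n) = s_(n+1) − s_(0) = 2*(n**3 + 9*n**2 + 26*n + 18)/(3*(n**3 + 9*n**2 + 26*n + 24)) − (0) = 2*(n**3 + 9*n**2 + 26*n + 18)/(3*(n**3 + 9*n**2 + 26*n + 24)).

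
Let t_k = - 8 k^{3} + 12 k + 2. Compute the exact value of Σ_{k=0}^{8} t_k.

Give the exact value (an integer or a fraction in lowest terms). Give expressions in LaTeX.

Step 1: r(k) = (6*k - 4*(k + 1)**3 + 7)/(-4*k**3 + 6*k + 1).
A = 1, B = 1, C = k**3 - 3*k/2 - 1/4.
Set up (1)·f(k+1) − (1)·f(k) − (k**3 - 3*k/2 - 1/4) = 0.
Bound: deg f ≤ 4.
Solve for f: f(k) = k*(k**3 - 2*k**2 - 2*k + 2)/4 (degree 4 ≤ 4).
R(k) = B(k−1)·f(k)/C(k) = k*(k**3 - 2*k**2 - 2*k + 2)/(4*k**3 - 6*k - 1); s_k = R·t_k = 2*k*(-k**3 + 2*k**2 + 2*k - 2).
Verify: -8*k**3 + 12*k + 2 matches t_k.
Evaluate s at k=9 and k=0: -9918 and 0; difference -9918.

Σ = -9918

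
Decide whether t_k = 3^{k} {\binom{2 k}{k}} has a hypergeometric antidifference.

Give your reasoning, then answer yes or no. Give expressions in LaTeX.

Step 1: r(k) = 6*(2*k + 1)/(k + 1).
Take A(k)=12*k + 6, B(k)=k + 1, C(k)=1.
Key eq: (12*k + 6)·f(k+1) = (k)·f(k) + (1).
Degrees (1,1,0) ⇒ d ≤ -1.
d = -1 < 0 ⇒ no nonzero polynomial f; not summable.

No — t_k has no hypergeometric antidifference.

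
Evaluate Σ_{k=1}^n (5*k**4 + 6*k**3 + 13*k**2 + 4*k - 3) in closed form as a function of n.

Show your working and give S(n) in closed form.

S(n) = n*(n**4 + 4*n**3 + 9*n**2 + 10*n + 1)

The ratio is (5*k**4 + 26*k**3 + 61*k**2 + 68*k + 25)/(5*k**4 + 6*k**3 + 13*k**2 + 4*k - 3).
Gosper form: A/B · C(k+1)/C(k) with A=1, B=1, C=k**4 + 6*k**3/5 + 13*k**2/5 + 4*k/5 - 3/5.
Key eq: (1)·f(k+1) = (1)·f(k) + (k**4 + 6*k**3/5 + 13*k**2/5 + 4*k/5 - 3/5).
d = 5 from the (0,0,4) case.
A polynomial solution: f(k) = k*(k**4 - k**3 + 3*k**2 - 3*k - 3)/5.
Get s_k = R·t_k = k*(k**4 - k**3 + 3*k**2 - 3*k - 3) with R(k) = B(k−1)f(k)/C(k) = k*(k**4 - k**3 + 3*k**2 - 3*k - 3)/(5*k**4 + 6*k**3 + 13*k**2 + 4*k - 3).
Verify: 5*k**4 + 6*k**3 + 13*k**2 + 4*k - 3 matches t_k.
Σ_(k=1)^n t_k = s_(n+1) − s_(1) = (n**5 + 4*n**4 + 9*n**3 + 10*n**2 + n - 3) − (-3), i.e. n*(n**4 + 4*n**3 + 9*n**2 + 10*n + 1).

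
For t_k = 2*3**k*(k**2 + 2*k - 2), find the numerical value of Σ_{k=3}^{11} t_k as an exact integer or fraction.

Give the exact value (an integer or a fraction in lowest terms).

Σ = 69087222

Step 1: r(k) = 3*(2*k + (k + 1)**2)/(k**2 + 2*k - 2).
Normal form (A,B,C) = (3, 1, k**2 + 2*k - 2).
f must satisfy (3)·f(k+1) − (1)·f(k) = k**2 + 2*k - 2.
d = 2 from the (0,0,2) case.
Match coefficients ⇒ f(k) = (k - 2)*(k + 1)/2.
R(k) = B(k−1)·f(k)/C(k) = (k - 2)*(k + 1)/(2*(k**2 + 2*k - 2)); s_k = R·t_k = 3**k*(k**2 - k - 2).
Verify: 2*3**k*(k**2 + 2*k - 2) matches t_k.
Telescoping: Σ = s_(12) − s_(3) = 69087330 − (108) = 69087222.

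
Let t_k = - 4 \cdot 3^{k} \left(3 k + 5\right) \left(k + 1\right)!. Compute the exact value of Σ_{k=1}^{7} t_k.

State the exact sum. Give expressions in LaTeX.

Ratio r(k) = 3*(k + 2)*(3*k + 8)/(3*k + 5).
Normal form (A,B,C) = (3*k + 6, 1, k + 5/3).
f must satisfy (3*k + 6)·f(k+1) − (1)·f(k) = k + 5/3.
Bound: deg f ≤ 0.
Match coefficients ⇒ f(k) = 1/3.
R(k) = B(k−1)·f(k)/C(k) = 1/(3*k + 5); s_k = R·t_k = -4*3**k*factorial(k + 1).
Verify: -4*3**k*(3*k + 5)*factorial(k + 1) matches t_k.
Sum = s_(8) − s_(1); s_(8) = -9523422720, s_(1) = -24 ⇒ -9523422696.

Σ = -9523422696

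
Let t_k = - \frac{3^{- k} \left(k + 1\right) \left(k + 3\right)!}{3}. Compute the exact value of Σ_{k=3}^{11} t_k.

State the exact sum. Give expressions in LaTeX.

Σ = -1793772560/729

Compute t_(k+1)/t_k: get (k + 2)*(k + 4)/(3*(k + 1)).
Factor: A=k/3 + 4/3; B=1; C=k + 1.
Set up (k/3 + 4/3)·f(k+1) − (1)·f(k) − (k + 1) = 0.
deg f ≤ 0 (via 1,0,1).
A polynomial solution: f(k) = 3.
R(k) = B(k−1)·f(k)/C(k) = 3/(k + 1); s_k = R·t_k = -factorial(k + 3)/3**k.
Δs = -(k + 1)*factorial(k + 3)/(3*3**k), as required.
Sum = s_(12) − s_(3); s_(12) = -1793792000/729, s_(3) = -80/3 ⇒ -1793772560/729.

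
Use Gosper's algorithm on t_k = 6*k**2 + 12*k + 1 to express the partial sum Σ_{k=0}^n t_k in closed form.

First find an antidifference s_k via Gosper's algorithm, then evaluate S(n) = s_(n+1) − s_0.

S(n) = 2*n**3 + 9*n**2 + 8*n + 1

t_(k+1)/t_k = (6*k**2 + 24*k + 19)/(6*k**2 + 12*k + 1).
So A=1 and B=1, with C=k**2 + 2*k + 1/6.
Solve (1)·f(k+1) − (1)·f(k) = k**2 + 2*k + 1/6.
d = 3 from the (0,0,2) case.
Coefficient equations give f(k) = k*(2*k**2 + 3*k - 4)/6.
Certificate R = B(k−1)f/C = k*(2*k**2 + 3*k - 4)/(6*k**2 + 12*k + 1) gives s_k = k*(2*k**2 + 3*k - 4).
s_(k+1) − s_k = 6*k**2 + 12*k + 1 = t_k.
Telescope: S(n) = s_(n+1) − s_(0) = 2*n**3 + 9*n**2 + 8*n + 1 − (0) = 2*n**3 + 9*n**2 + 8*n + 1.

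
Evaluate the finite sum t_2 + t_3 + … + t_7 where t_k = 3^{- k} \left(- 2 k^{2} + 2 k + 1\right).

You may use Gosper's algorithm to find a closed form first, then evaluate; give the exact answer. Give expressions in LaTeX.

Ratio r(k) = (2*k**2 + 2*k - 1)/(3*(2*k**2 - 2*k - 1)).
So A=1/3 and B=1, with C=k**2 - k - 1/2.
Need (1/3)·f(k+1) − (1)·f(k) = k**2 - k - 1/2.
From deg A=0, deg B=0, deg C=2: d=2.
Solving with deg f ≤ 2: f(k) = -3*k**2/2.
Get s_k = R·t_k = 3**(1 - k)*k**2 with R(k) = B(k−1)f(k)/C(k) = -3*k**2/(2*k**2 - 2*k - 1).
Δs = (-3*k**2 + (k + 1)**2)/3**k, as required.
Σ_(k=2)^(7) t_k = s_(8) − s_(2) = 64/2187 − (4/3) = -2852/2187.

Σ = -2852/2187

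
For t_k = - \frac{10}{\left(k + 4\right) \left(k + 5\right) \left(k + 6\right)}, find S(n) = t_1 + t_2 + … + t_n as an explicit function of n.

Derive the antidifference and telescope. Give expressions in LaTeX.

S(n) = \frac{n \left(- n - 11\right)}{6 \left(n^{2} + 11 n + 30\right)}

Step 1: r(k) = (k + 4)/(k + 7).
Take A(k)=k + 4, B(k)=k + 7, C(k)=1.
Key eq: (k + 4)·f(k+1) = (k + 6)·f(k) + (1).
From deg A=1, deg B=1, deg C=0: d=2.
Coefficient equations give f(k) = k*(k + 9)/40.
R(k) = B(k−1)·f(k)/C(k) = k*(k + 6)*(k + 9)/40; s_k = R·t_k = k*(-k - 9)/(4*(k + 4)*(k + 5)).
Δs = -10/(k**3 + 15*k**2 + 74*k + 120), as required.
Telescope: S(n) = s_(n+1) − s_(1) = (-n**2 - 11*n - 10)/(4*(n**2 + 11*n + 30)) − (-1/12) = n*(-n - 11)/(6*(n**2 + 11*n + 30)).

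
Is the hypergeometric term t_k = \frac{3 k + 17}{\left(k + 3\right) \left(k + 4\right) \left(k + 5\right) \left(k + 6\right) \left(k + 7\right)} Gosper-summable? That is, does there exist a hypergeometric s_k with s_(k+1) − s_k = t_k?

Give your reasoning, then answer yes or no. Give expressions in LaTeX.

Step 1: r(k) = (k + 3)*(3*k + 20)/((k + 8)*(3*k + 17)).
A = k + 3, B = k + 8, C = k + 17/3.
Need (k + 3)·f(k+1) − (k + 7)·f(k) = k + 17/3.
d = 4 from the (1,1,1) case.
Solving with deg f ≤ 4: f(k) = k*(k + 5)*(k**2 + 13*k + 54)/216.
R(k) = B(k−1)·f(k)/C(k) = k*(k + 5)*(k + 7)*(k**2 + 13*k + 54)/(72*(3*k + 17)); s_k = R·t_k = k*(k**2 + 13*k + 54)/(72*(k**3 + 13*k**2 + 54*k + 72)).
Verify: (3*k + 17)/(k**5 + 25*k**4 + 245*k**3 + 1175*k**2 + 2754*k + 2520) matches t_k.

Yes. s_k = \frac{k \left(k^{2} + 13 k + 54\right)}{72 \left(k^{3} + 13 k^{2} + 54 k + 72\right)}.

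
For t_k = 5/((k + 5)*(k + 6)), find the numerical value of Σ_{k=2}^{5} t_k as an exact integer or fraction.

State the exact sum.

Σ = 20/77

The ratio is (k + 5)/(k + 7).
So A=k + 5 and B=k + 7, with C=1.
Set up (k + 5)·f(k+1) − (k + 6)·f(k) − (1) = 0.
d = 1 from the (1,1,0) case.
A polynomial solution: f(k) = k/5.
So s_k = (B(k−1)f/C)·t_k = (k*(k + 6)/5)·t_k = k/(k + 5).
s_(k+1) − s_k = 5/(k**2 + 11*k + 30) = t_k.
Telescoping: Σ = s_(6) − s_(2) = 6/11 − (2/7) = 20/77.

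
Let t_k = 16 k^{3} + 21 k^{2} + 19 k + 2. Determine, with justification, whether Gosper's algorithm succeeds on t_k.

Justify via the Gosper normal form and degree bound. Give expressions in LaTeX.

Yes. s_k = k \left(4 k^{3} - k^{2} + 3 k - 4\right).

t_(k+1)/t_k = (16*k**3 + 69*k**2 + 109*k + 58)/(16*k**3 + 21*k**2 + 19*k + 2).
Normal form (A,B,C) = (1, 1, k**3 + 21*k**2/16 + 19*k/16 + 1/8).
f must satisfy (1)·f(k+1) − (1)·f(k) = k**3 + 21*k**2/16 + 19*k/16 + 1/8.
deg f ≤ 4 (via 0,0,3).
Match coefficients ⇒ f(k) = k*(4*k**3 - k**2 + 3*k - 4)/16.
Certificate R = B(k−1)f/C = k*(4*k**3 - k**2 + 3*k - 4)/(16*k**3 + 21*k**2 + 19*k + 2) gives s_k = k*(4*k**3 - k**2 + 3*k - 4).
s_(k+1) − s_k = 16*k**3 + 21*k**2 + 19*k + 2 = t_k.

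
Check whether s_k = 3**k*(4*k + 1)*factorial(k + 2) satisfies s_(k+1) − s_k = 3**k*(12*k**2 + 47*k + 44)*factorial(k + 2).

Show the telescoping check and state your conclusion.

Valid: the claim telescopes to t_k.

s_(k+1) = 3**(k + 1)*(4*k + 5)*factorial(k + 3)
s_(k+1) − s_k = 3**k*(12*k**2 + 47*k + 44)*factorial(k + 2)
(s_(k+1) − s_k) − t_k = 0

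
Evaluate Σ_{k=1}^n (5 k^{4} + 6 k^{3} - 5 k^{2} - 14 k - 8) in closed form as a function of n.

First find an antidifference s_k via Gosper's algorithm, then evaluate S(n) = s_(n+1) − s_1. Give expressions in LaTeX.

r(k) = (5*k**4 + 26*k**3 + 43*k**2 + 14*k - 16)/(5*k**4 + 6*k**3 - 5*k**2 - 14*k - 8) after simplifying.
Factor: A=1; B=1; C=k**4 + 6*k**3/5 - k**2 - 14*k/5 - 8/5.
Need (1)·f(k+1) − (1)·f(k) = k**4 + 6*k**3/5 - k**2 - 14*k/5 - 8/5.
Bound: deg f ≤ 5.
Coefficient equations give f(k) = k*(k + 1)*(k**3 - 2*k**2 - k - 2)/5.
So s_k = (B(k−1)f/C)·t_k = (k*(k**3 - 2*k**2 - k - 2)/(5*k**3 + k**2 - 6*k - 8))·t_k = k*(k**4 - k**3 - 3*k**2 - 3*k - 2).
Check: Δs_k = 5*k**4 + 6*k**3 - 5*k**2 - 14*k - 8. ✓
Telescope: S(n) = s_(n+1) − s_(1) = n**5 + 4*n**4 + 3*n**3 - 8*n**2 - 16*n - 8 − (-8) = n*(n**4 + 4*n**3 + 3*n**2 - 8*n - 16).

S(n) = n \left(n^{4} + 4 n^{3} + 3 n^{2} - 8 n - 16\right)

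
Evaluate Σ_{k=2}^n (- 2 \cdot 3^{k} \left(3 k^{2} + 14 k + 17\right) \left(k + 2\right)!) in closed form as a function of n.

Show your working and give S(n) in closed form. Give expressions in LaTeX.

t_(k+1)/t_k = 3*(3*k**3 + 29*k**2 + 94*k + 102)/(3*k**2 + 14*k + 17).
A = 3*k + 9, B = 1, C = k**2 + 14*k/3 + 17/3.
Need (3*k + 9)·f(k+1) − (1)·f(k) = k**2 + 14*k/3 + 17/3.
d = 1 from the (1,0,2) case.
Match coefficients ⇒ f(k) = (k + 1)/3.
Certificate R = B(k−1)f/C = (k + 1)/(3*k**2 + 14*k + 17) gives s_k = -2*3**k*(k + 1)*factorial(k + 2).
Check: Δs_k = -2*3**k*(3*k**2 + 14*k + 17)*factorial(k + 2). ✓
Telescope: S(n) = s_(n+1) − s_(2) = -6*3**n*(n + 2)*factorial(n + 3) − (-1296) = -6*3**n*n*factorial(n + 3) - 12*3**n*factorial(n + 3) + 1296.

S(n) = - 6 \cdot 3^{n} n \left(n + 3\right)! - 12 \cdot 3^{n} \left(n + 3\right)! + 1296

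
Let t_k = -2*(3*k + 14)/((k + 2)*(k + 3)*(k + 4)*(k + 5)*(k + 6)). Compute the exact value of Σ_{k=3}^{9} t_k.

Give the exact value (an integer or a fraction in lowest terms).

Σ = -7/936

Compute t_(k+1)/t_k: get (k + 2)*(3*k + 17)/((k + 7)*(3*k + 14)).
A = k + 2, B = k + 7, C = k + 14/3.
Solve (k + 2)·f(k+1) − (k + 6)·f(k) = k + 14/3.
Degrees (1,1,1) ⇒ d ≤ 4.
Solving with deg f ≤ 4: f(k) = k*(k + 4)*(k**2 + 10*k + 31)/90.
Then R = B(k−1)f/C = k*(k + 4)*(k + 6)*(k**2 + 10*k + 31)/(30*(3*k + 14)), so s_k = R(k)·t_k = k*(-k**2 - 10*k - 31)/(15*(k**3 + 10*k**2 + 31*k + 30)).
Δs = 2*(-3*k - 14)/(k**5 + 20*k**4 + 155*k**3 + 580*k**2 + 1044*k + 720), as required.
Telescoping: Σ = s_(10) − s_(3) = -77/1170 − (-7/120) = -7/936.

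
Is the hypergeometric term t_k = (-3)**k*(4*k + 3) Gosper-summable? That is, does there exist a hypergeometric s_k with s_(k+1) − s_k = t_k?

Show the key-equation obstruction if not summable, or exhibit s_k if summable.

Ratio r(k) = 3*(-4*k - 7)/(4*k + 3).
Gosper form: A/B · C(k+1)/C(k) with A=-3, B=1, C=k + 3/4.
f must satisfy (-3)·f(k+1) − (1)·f(k) = k + 3/4.
Bound: deg f ≤ 1.
Match coefficients ⇒ f(k) = -k/4.
Then R = B(k−1)f/C = -k/(4*k + 3), so s_k = R(k)·t_k = -(-3)**k*k.
Check: Δs_k = (-3)**k*(4*k + 3). ✓

Yes. s_k = -(-3)**k*k.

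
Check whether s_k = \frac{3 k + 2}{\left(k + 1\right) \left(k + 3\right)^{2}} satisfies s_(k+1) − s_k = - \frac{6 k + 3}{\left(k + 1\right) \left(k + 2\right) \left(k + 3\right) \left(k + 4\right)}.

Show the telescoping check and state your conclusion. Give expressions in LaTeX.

Invalid: residual \frac{9 k^{2} + 35 k + 17}{k^{6} + 17 k^{5} + 117 k^{4} + 415 k^{3} + 794 k^{2} + 768 k + 288} ≠ 0.

s_(k+1) = (3*k + 5)/((k + 2)*(k + 4)**2)
s_(k+1) − s_k = ((k + 1)*(k + 3)**2*(3*k + 5) - (k + 2)*(k + 4)**2*(3*k + 2))/((k + 1)*(k + 2)*(k + 3)**2*(k + 4)**2)
(s_(k+1) − s_k) − t_k = (9*k**2 + 35*k + 17)/(k**6 + 17*k**5 + 117*k**4 + 415*k**3 + 794*k**2 + 768*k + 288)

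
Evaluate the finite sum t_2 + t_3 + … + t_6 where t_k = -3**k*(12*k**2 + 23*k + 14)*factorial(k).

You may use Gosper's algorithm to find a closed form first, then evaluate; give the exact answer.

Σ = -319651758

Compute t_(k+1)/t_k: get 3*(12*k**3 + 59*k**2 + 96*k + 49)/(12*k**2 + 23*k + 14).
Take A(k)=3*k + 3, B(k)=1, C(k)=k**2 + 23*k/12 + 7/6.
Key eq: (3*k + 3)·f(k+1) = (1)·f(k) + (k**2 + 23*k/12 + 7/6).
deg f ≤ 1 (via 1,0,2).
Match coefficients ⇒ f(k) = (4*k + 1)/12.
R(k) = B(k−1)·f(k)/C(k) = (4*k + 1)/(12*k**2 + 23*k + 14); s_k = R·t_k = -3**k*(4*k + 1)*factorial(k).
s_(k+1) − s_k = -3**k*(12*k**2 + 23*k + 14)*factorial(k) = t_k.
Telescoping: Σ = s_(7) − s_(2) = -319651920 − (-162) = -319651758.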